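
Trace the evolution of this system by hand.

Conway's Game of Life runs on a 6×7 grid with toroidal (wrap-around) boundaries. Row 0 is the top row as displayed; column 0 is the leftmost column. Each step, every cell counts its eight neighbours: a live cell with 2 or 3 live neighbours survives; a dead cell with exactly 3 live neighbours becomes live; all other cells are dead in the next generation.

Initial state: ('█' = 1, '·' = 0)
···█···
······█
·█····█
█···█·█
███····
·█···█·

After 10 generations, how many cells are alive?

17

t=0: ···█···
······█
·█····█
█···█·█
███····
·█···█·
t=1: ·······
█······
······█
··█··██
··█··█·
██·····
t=2: ██·····
·······
█····██
·····██
█·█··█·
·█·····
t=3: ██·····
·█·····
█····█·
·█··█··
██···█·
··█···█
t=4: ███····
·█····█
██·····
·█··██·
███··██
··█···█
t=5: ··█···█
······█
·██··██
····██·
··███··
···█·█·
t=6: ·····██
·██···█
█···█·█
·█····█
··█····
·····█·
t=7: █····██
·█·····
··█···█
·█···██
·······
·····██
t=8: █····█·
·█···█·
·██··██
█····██
█······
█····█·
t=9: ██··██·
·██·██·
·██·█··
·····█·
██···█·
██·····
t=10: ···███·
······█
·██·█··
█·█·███
██·····
··█·██·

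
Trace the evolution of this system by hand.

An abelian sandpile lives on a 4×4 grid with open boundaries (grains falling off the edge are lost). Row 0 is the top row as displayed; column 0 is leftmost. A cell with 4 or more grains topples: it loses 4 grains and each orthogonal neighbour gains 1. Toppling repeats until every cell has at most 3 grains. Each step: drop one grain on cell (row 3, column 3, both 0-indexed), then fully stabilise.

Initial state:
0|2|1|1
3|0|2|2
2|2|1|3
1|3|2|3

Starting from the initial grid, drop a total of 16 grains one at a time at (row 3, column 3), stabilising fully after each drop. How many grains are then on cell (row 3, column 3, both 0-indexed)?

3

k=0  0|2|1|1
3|0|2|2
2|2|1|3
1|3|2|3
k=1  0|2|1|1
3|0|2|3
2|2|2|0
1|3|3|1
k=2  0|2|1|1
3|0|2|3
2|2|2|0
1|3|3|2
k=3  0|2|1|1
3|0|2|3
2|2|2|0
1|3|3|3
k=4  0|2|1|1
3|0|2|3
2|3|3|1
2|0|1|1
k=5  0|2|1|1
3|0|2|3
2|3|3|1
2|0|1|2
k=6  0|2|1|1
3|0|2|3
2|3|3|1
2|0|1|3
k=7  0|2|1|1
3|0|2|3
2|3|3|2
2|0|2|0
k=8  0|2|1|1
3|0|2|3
2|3|3|2
2|0|2|1
k=9  0|2|1|1
3|0|2|3
2|3|3|2
2|0|2|2
k=10  0|2|1|1
3|0|2|3
2|3|3|2
2|0|2|3
k=11  0|2|1|1
3|0|2|3
2|3|3|3
2|0|3|0
k=12  0|2|1|1
3|0|2|3
2|3|3|3
2|0|3|1
k=13  0|2|1|1
3|0|2|3
2|3|3|3
2|0|3|2
k=14  0|2|1|1
3|0|2|3
2|3|3|3
2|0|3|3
k=15  0|2|2|2
3|2|0|1
3|0|3|2
2|2|1|2
k=16  0|2|2|2
3|2|0|1
3|0|3|2
2|2|1|3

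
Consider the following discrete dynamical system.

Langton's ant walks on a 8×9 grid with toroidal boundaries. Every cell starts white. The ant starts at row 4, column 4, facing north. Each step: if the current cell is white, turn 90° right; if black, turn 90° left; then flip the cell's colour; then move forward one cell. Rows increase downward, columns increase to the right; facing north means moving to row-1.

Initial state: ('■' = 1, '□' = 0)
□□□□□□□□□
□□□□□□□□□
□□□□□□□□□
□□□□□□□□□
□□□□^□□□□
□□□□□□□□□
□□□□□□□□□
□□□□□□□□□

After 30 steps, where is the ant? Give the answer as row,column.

gen 0: □□□□□□□□□
□□□□□□□□□
□□□□□□□□□
□□□□□□□□□
□□□□^□□□□
□□□□□□□□□
□□□□□□□□□
□□□□□□□□□
gen 1: □□□□□□□□□
□□□□□□□□□
□□□□□□□□□
□□□□□□□□□
□□□□■>□□□
□□□□□□□□□
□□□□□□□□□
□□□□□□□□□
gen 2: □□□□□□□□□
□□□□□□□□□
□□□□□□□□□
□□□□□□□□□
□□□□■■□□□
□□□□□v□□□
□□□□□□□□□
□□□□□□□□□
gen 3: □□□□□□□□□
□□□□□□□□□
□□□□□□□□□
□□□□□□□□□
□□□□■■□□□
□□□□<■□□□
□□□□□□□□□
□□□□□□□□□
gen 4: □□□□□□□□□
□□□□□□□□□
□□□□□□□□□
□□□□□□□□□
□□□□^■□□□
□□□□■■□□□
□□□□□□□□□
□□□□□□□□□
gen 5: □□□□□□□□□
□□□□□□□□□
□□□□□□□□□
□□□□□□□□□
□□□<□■□□□
□□□□■■□□□
□□□□□□□□□
□□□□□□□□□
gen 6: □□□□□□□□□
□□□□□□□□□
□□□□□□□□□
□□□^□□□□□
□□□■□■□□□
□□□□■■□□□
□□□□□□□□□
□□□□□□□□□
gen 7: □□□□□□□□□
□□□□□□□□□
□□□□□□□□□
□□□■>□□□□
□□□■□■□□□
□□□□■■□□□
□□□□□□□□□
□□□□□□□□□
gen 8: □□□□□□□□□
□□□□□□□□□
□□□□□□□□□
□□□■■□□□□
□□□■v■□□□
□□□□■■□□□
□□□□□□□□□
□□□□□□□□□
gen 9: □□□□□□□□□
□□□□□□□□□
□□□□□□□□□
□□□■■□□□□
□□□<■■□□□
□□□□■■□□□
□□□□□□□□□
□□□□□□□□□
gen 10: □□□□□□□□□
□□□□□□□□□
□□□□□□□□□
□□□■■□□□□
□□□□■■□□□
□□□v■■□□□
□□□□□□□□□
□□□□□□□□□
gen 11: □□□□□□□□□
□□□□□□□□□
□□□□□□□□□
□□□■■□□□□
□□□□■■□□□
□□<■■■□□□
□□□□□□□□□
□□□□□□□□□
gen 12: □□□□□□□□□
□□□□□□□□□
□□□□□□□□□
□□□■■□□□□
□□^□■■□□□
□□■■■■□□□
□□□□□□□□□
□□□□□□□□□
gen 13: □□□□□□□□□
□□□□□□□□□
□□□□□□□□□
□□□■■□□□□
□□■>■■□□□
□□■■■■□□□
□□□□□□□□□
□□□□□□□□□
gen 14: □□□□□□□□□
□□□□□□□□□
□□□□□□□□□
□□□■■□□□□
□□■■■■□□□
□□■v■■□□□
□□□□□□□□□
□□□□□□□□□
gen 15: □□□□□□□□□
□□□□□□□□□
□□□□□□□□□
□□□■■□□□□
□□■■■■□□□
□□■□>■□□□
□□□□□□□□□
□□□□□□□□□
gen 16: □□□□□□□□□
□□□□□□□□□
□□□□□□□□□
□□□■■□□□□
□□■■^■□□□
□□■□□■□□□
□□□□□□□□□
□□□□□□□□□
gen 17: □□□□□□□□□
□□□□□□□□□
□□□□□□□□□
□□□■■□□□□
□□■<□■□□□
□□■□□■□□□
□□□□□□□□□
□□□□□□□□□
gen 18: □□□□□□□□□
□□□□□□□□□
□□□□□□□□□
□□□■■□□□□
□□■□□■□□□
□□■v□■□□□
□□□□□□□□□
□□□□□□□□□
gen 19: □□□□□□□□□
□□□□□□□□□
□□□□□□□□□
□□□■■□□□□
□□■□□■□□□
□□<■□■□□□
□□□□□□□□□
□□□□□□□□□
gen 20: □□□□□□□□□
□□□□□□□□□
□□□□□□□□□
□□□■■□□□□
□□■□□■□□□
□□□■□■□□□
□□v□□□□□□
□□□□□□□□□
gen 21: □□□□□□□□□
□□□□□□□□□
□□□□□□□□□
□□□■■□□□□
□□■□□■□□□
□□□■□■□□□
□<■□□□□□□
□□□□□□□□□
gen 22: □□□□□□□□□
□□□□□□□□□
□□□□□□□□□
□□□■■□□□□
□□■□□■□□□
□^□■□■□□□
□■■□□□□□□
□□□□□□□□□
gen 23: □□□□□□□□□
□□□□□□□□□
□□□□□□□□□
□□□■■□□□□
□□■□□■□□□
□■>■□■□□□
□■■□□□□□□
□□□□□□□□□
gen 24: □□□□□□□□□
□□□□□□□□□
□□□□□□□□□
□□□■■□□□□
□□■□□■□□□
□■■■□■□□□
□■v□□□□□□
□□□□□□□□□
gen 25: □□□□□□□□□
□□□□□□□□□
□□□□□□□□□
□□□■■□□□□
□□■□□■□□□
□■■■□■□□□
□■□>□□□□□
□□□□□□□□□
gen 26: □□□□□□□□□
□□□□□□□□□
□□□□□□□□□
□□□■■□□□□
□□■□□■□□□
□■■■□■□□□
□■□■□□□□□
□□□v□□□□□
gen 27: □□□□□□□□□
□□□□□□□□□
□□□□□□□□□
□□□■■□□□□
□□■□□■□□□
□■■■□■□□□
□■□■□□□□□
□□<■□□□□□
gen 28: □□□□□□□□□
□□□□□□□□□
□□□□□□□□□
□□□■■□□□□
□□■□□■□□□
□■■■□■□□□
□■^■□□□□□
□□■■□□□□□
gen 29: □□□□□□□□□
□□□□□□□□□
□□□□□□□□□
□□□■■□□□□
□□■□□■□□□
□■■■□■□□□
□■■>□□□□□
□□■■□□□□□
gen 30: □□□□□□□□□
□□□□□□□□□
□□□□□□□□□
□□□■■□□□□
□□■□□■□□□
□■■^□■□□□
□■■□□□□□□
□□■■□□□□□

5,3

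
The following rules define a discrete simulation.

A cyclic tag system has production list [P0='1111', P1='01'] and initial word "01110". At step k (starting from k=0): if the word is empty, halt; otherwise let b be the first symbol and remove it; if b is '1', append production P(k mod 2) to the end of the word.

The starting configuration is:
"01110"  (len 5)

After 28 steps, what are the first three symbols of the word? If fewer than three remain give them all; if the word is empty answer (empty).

gen 0: "01110"  (len 5)
gen 1: "1110"  (len 4)
gen 2: "11001"  (len 5)
gen 3: "10011111"  (len 8)
gen 4: "001111101"  (len 9)
gen 5: "01111101"  (len 8)
gen 6: "1111101"  (len 7)
gen 7: "1111011111"  (len 10)
gen 8: "11101111101"  (len 11)
gen 9: "11011111011111"  (len 14)
gen 10: "101111101111101"  (len 15)
gen 11: "011111011111011111"  (len 18)
gen 12: "11111011111011111"  (len 17)
gen 13: "11110111110111111111"  (len 20)
gen 14: "111011111011111111101"  (len 21)
gen 15: "110111110111111111011111"  (len 24)
gen 16: "1011111011111111101111101"  (len 25)
gen 17: "0111110111111111011111011111"  (len 28)
gen 18: "111110111111111011111011111"  (len 27)
gen 19: "111101111111110111110111111111"  (len 30)
gen 20: "1110111111111011111011111111101"  (len 31)
gen 21: "1101111111110111110111111111011111"  (len 34)
gen 22: "10111111111011111011111111101111101"  (len 35)
gen 23: "01111111110111110111111111011111011111"  (len 38)
gen 24: "1111111110111110111111111011111011111"  (len 37)
gen 25: "1111111101111101111111110111110111111111"  (len 40)
gen 26: "11111110111110111111111011111011111111101"  (len 41)
gen 27: "11111101111101111111110111110111111111011111"  (len 44)
gen 28: "111110111110111111111011111011111111101111101"  (len 45)

111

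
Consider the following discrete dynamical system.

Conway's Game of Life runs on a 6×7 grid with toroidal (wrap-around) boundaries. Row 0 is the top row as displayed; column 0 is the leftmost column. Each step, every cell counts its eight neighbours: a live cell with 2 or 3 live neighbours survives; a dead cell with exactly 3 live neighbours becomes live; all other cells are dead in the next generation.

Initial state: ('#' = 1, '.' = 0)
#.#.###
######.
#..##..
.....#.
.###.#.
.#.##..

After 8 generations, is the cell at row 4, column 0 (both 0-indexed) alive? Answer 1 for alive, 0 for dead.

0

step 0: #.#.###
######.
#..##..
.....#.
.###.#.
.#.##..
step 1: .......
.......
#......
.#...##
.#.#.#.
.......
step 2: .......
.......
#.....#
.##.###
#.#.###
.......
step 3: .......
.......
##....#
..#.#..
#.#.#..
.....##
step 4: .......
#......
##.....
..#..##
.#..#.#
.....##
step 5: ......#
##.....
##.....
..#..##
....#..
#....##
step 6: .#...#.
.#....#
..#....
##...##
#...#..
#....##
step 7: .#...#.
###....
..#..#.
##...##
....#..
##..##.
step 8: ....##.
#.#...#
..#..#.
##..###
....#..
##..###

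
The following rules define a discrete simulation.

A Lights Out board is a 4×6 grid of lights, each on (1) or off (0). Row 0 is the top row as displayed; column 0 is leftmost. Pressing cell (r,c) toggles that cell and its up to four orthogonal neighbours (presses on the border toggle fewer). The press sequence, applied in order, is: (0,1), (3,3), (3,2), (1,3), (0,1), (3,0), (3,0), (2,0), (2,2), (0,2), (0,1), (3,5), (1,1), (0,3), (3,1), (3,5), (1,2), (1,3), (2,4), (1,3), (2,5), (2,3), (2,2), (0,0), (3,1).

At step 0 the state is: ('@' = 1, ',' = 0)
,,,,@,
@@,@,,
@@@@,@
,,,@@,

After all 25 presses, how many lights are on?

k=0  ,,,,@,
@@,@,,
@@@@,@
,,,@@,
k=1  @@@,@,
@,,@,,
@@@@,@
,,,@@,
k=2  @@@,@,
@,,@,,
@@@,,@
,,@,,,
k=3  @@@,@,
@,,@,,
@@,,,@
,@,@,,
k=4  @@@@@,
@,@,@,
@@,@,@
,@,@,,
k=5  ,,,@@,
@@@,@,
@@,@,@
,@,@,,
k=6  ,,,@@,
@@@,@,
,@,@,@
@,,@,,
k=7  ,,,@@,
@@@,@,
@@,@,@
,@,@,,
k=8  ,,,@@,
,@@,@,
,,,@,@
@@,@,,
k=9  ,,,@@,
,@,,@,
,@@,,@
@@@@,,
k=10  ,@@,@,
,@@,@,
,@@,,@
@@@@,,
k=11  @,,,@,
,,@,@,
,@@,,@
@@@@,,
k=12  @,,,@,
,,@,@,
,@@,,,
@@@@@@
k=13  @@,,@,
@@,,@,
,,@,,,
@@@@@@
k=14  @@@@,,
@@,@@,
,,@,,,
@@@@@@
k=15  @@@@,,
@@,@@,
,@@,,,
,,,@@@
k=16  @@@@,,
@@,@@,
,@@,,@
,,,@,,
k=17  @@,@,,
@,@,@,
,@,,,@
,,,@,,
k=18  @@,,,,
@,,@,,
,@,@,@
,,,@,,
k=19  @@,,,,
@,,@@,
,@,,@,
,,,@@,
k=20  @@,@,,
@,@,,,
,@,@@,
,,,@@,
k=21  @@,@,,
@,@,,@
,@,@,@
,,,@@@
k=22  @@,@,,
@,@@,@
,@@,@@
,,,,@@
k=23  @@,@,,
@,,@,@
,,,@@@
,,@,@@
k=24  ,,,@,,
,,,@,@
,,,@@@
,,@,@@
k=25  ,,,@,,
,,,@,@
,@,@@@
@@,,@@

11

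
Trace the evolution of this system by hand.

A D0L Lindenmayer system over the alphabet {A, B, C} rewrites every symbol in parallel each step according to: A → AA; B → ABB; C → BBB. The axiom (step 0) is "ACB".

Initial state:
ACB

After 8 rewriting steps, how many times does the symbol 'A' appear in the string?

2624

k=0  ACB
k=1  AABBBABB
k=2  AAAAABBABBABBAAABBABB
k=3  AAAAAAAAAAABBABBAAABBABBAAABBABBAAAAAAABBABBAAABBABB
k=4  AAAAAAAAAAAAAAAAAAAAAAABBABBAAABBABBAAAAAAABBABBAAABBABBAA…BBAAABBABBAAAAAAAAAAAAAAABBABBAAABBABBAAAAAAABBABBAAABBABB  (len 124)
k=5  AAAAAAAAAAAAAAAAAAAAAAAAAAAAAAAAAAAAAAAAAAAAAAABBABBAAABBA…BBAAABBABBAAAAAAAAAAAAAAABBABBAAABBABBAAAAAAABBABBAAABBABB  (len 288)
k=6  AAAAAAAAAAAAAAAAAAAAAAAAAAAAAAAAAAAAAAAAAAAAAAAAAAAAAAAAAA…BBAAABBABBAAAAAAAAAAAAAAABBABBAAABBABBAAAAAAABBABBAAABBABB  (len 656)
k=7  AAAAAAAAAAAAAAAAAAAAAAAAAAAAAAAAAAAAAAAAAAAAAAAAAAAAAAAAAA…BBAAABBABBAAAAAAAAAAAAAAABBABBAAABBABBAAAAAAABBABBAAABBABB  (len 1472)
k=8  AAAAAAAAAAAAAAAAAAAAAAAAAAAAAAAAAAAAAAAAAAAAAAAAAAAAAAAAAA…BBAAABBABBAAAAAAAAAAAAAAABBABBAAABBABBAAAAAAABBABBAAABBABB  (len 3264)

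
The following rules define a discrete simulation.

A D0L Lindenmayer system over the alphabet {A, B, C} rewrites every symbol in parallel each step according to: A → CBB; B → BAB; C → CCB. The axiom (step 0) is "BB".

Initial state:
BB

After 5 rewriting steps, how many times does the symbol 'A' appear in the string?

0) BB
1) BABBAB
2) BABCBBBABBABCBBBAB
3) BABCBBBABCCBBABBABBABCBBBABBABCBBBABCCBBABBABBABCBBBAB
4) BABCBBBABCCBBABBABBABCBBBABCCBCCBBABBABCBBBABBABCBBBABBABC…BBABCCBCCBBABBABCBBBABBABCBBBABBABCBBBABCCBBABBABBABCBBBAB  (len 162)
5) BABCBBBABCCBBABBABBABCBBBABCCBCCBBABBABCBBBABBABCBBBABBABC…BBABCCBCCBBABBABCBBBABBABCBBBABBABCBBBABCCBBABBABBABCBBBAB  (len 486)

100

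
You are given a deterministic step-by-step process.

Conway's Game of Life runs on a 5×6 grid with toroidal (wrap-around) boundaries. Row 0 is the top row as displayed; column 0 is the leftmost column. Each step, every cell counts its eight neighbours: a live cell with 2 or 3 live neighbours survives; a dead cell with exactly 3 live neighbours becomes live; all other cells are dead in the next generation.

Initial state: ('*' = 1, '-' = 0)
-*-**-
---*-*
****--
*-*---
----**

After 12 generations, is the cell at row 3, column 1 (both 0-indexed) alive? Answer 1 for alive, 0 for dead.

k=0  -*-**-
---*-*
****--
*-*---
----**
k=1  *-**--
-----*
*--***
*-*-*-
***-**
k=2  --**--
-**---
**-*--
--*---
----*-
k=3  -***--
*-----
*--*--
-***--
--*---
k=4  -***--
*--*--
*--*--
-*-*--
------
k=5  -***--
*--**-
**-**-
--*---
-*-*--
k=6  **----
*-----
**--*-
*---*-
-*-*--
k=7  ***---
------
**----
*-***-
-**--*
k=8  *-*---
--*---
****-*
---**-
----**
k=9  -*-*-*
-----*
**---*
-*----
----**
k=10  -----*
-**--*
-*---*
-*--*-
--*-**
k=11  -***-*
-**-**
-*--**
-****-
*--***
k=12  ------
------
------
-*----
------

1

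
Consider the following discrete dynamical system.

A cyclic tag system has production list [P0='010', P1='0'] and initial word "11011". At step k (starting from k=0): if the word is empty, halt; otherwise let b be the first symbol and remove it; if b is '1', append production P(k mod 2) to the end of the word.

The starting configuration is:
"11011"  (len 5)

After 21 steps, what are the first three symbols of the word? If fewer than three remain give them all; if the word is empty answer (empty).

gen 0: "11011"  (len 5)
gen 1: "1011010"  (len 7)
gen 2: "0110100"  (len 7)
gen 3: "110100"  (len 6)
gen 4: "101000"  (len 6)
gen 5: "01000010"  (len 8)
gen 6: "1000010"  (len 7)
gen 7: "000010010"  (len 9)
gen 8: "00010010"  (len 8)
gen 9: "0010010"  (len 7)
gen 10: "010010"  (len 6)
gen 11: "10010"  (len 5)
gen 12: "00100"  (len 5)
gen 13: "0100"  (len 4)
gen 14: "100"  (len 3)
gen 15: "00010"  (len 5)
gen 16: "0010"  (len 4)
gen 17: "010"  (len 3)
gen 18: "10"  (len 2)
gen 19: "0010"  (len 4)
gen 20: "010"  (len 3)
gen 21: "10"  (len 2)

10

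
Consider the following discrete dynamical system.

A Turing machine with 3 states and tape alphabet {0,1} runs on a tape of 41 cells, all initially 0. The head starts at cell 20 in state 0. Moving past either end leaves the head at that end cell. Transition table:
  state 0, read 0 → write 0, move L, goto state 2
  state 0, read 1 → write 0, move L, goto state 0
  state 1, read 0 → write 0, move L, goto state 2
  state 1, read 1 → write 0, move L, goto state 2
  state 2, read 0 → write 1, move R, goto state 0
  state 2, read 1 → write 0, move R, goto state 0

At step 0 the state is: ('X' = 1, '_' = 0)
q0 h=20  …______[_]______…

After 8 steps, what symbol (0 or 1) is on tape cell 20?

0

t=0: q0 h=20  …______[_]______…
t=1: q2 h=19  …______[_]______…
t=2: q0 h=20  …_____X[_]______…
t=3: q2 h=19  …______[X]______…
t=4: q0 h=20  …______[_]______…
t=5: q2 h=19  …______[_]______…
t=6: q0 h=20  …_____X[_]______…
t=7: q2 h=19  …______[X]______…
t=8: q0 h=20  …______[_]______…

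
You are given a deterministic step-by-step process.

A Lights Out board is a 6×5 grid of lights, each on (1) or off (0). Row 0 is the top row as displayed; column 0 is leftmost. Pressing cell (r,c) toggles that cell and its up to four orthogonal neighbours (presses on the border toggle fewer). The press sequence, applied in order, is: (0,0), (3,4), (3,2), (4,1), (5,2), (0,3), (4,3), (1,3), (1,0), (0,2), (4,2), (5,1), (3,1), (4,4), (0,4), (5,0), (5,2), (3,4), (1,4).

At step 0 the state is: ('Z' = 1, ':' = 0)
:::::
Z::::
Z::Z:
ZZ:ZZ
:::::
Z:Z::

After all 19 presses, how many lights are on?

16

t=0: :::::
Z::::
Z::Z:
ZZ:ZZ
:::::
Z:Z::
t=1: ZZ:::
:::::
Z::Z:
ZZ:ZZ
:::::
Z:Z::
t=2: ZZ:::
:::::
Z::ZZ
ZZ:::
::::Z
Z:Z::
t=3: ZZ:::
:::::
Z:ZZZ
Z:ZZ:
::Z:Z
Z:Z::
t=4: ZZ:::
:::::
Z:ZZZ
ZZZZ:
ZZ::Z
ZZZ::
t=5: ZZ:::
:::::
Z:ZZZ
ZZZZ:
ZZZ:Z
Z::Z:
t=6: ZZZZZ
:::Z:
Z:ZZZ
ZZZZ:
ZZZ:Z
Z::Z:
t=7: ZZZZZ
:::Z:
Z:ZZZ
ZZZ::
ZZ:Z:
Z::::
t=8: ZZZ:Z
::Z:Z
Z:Z:Z
ZZZ::
ZZ:Z:
Z::::
t=9: :ZZ:Z
ZZZ:Z
::Z:Z
ZZZ::
ZZ:Z:
Z::::
t=10: :::ZZ
ZZ::Z
::Z:Z
ZZZ::
ZZ:Z:
Z::::
t=11: :::ZZ
ZZ::Z
::Z:Z
ZZ:::
Z:Z::
Z:Z::
t=12: :::ZZ
ZZ::Z
::Z:Z
ZZ:::
ZZZ::
:Z:::
t=13: :::ZZ
ZZ::Z
:ZZ:Z
::Z::
Z:Z::
:Z:::
t=14: :::ZZ
ZZ::Z
:ZZ:Z
::Z:Z
Z:ZZZ
:Z::Z
t=15: :::::
ZZ:::
:ZZ:Z
::Z:Z
Z:ZZZ
:Z::Z
t=16: :::::
ZZ:::
:ZZ:Z
::Z:Z
::ZZZ
Z:::Z
t=17: :::::
ZZ:::
:ZZ:Z
::Z:Z
:::ZZ
ZZZZZ
t=18: :::::
ZZ:::
:ZZ::
::ZZ:
:::Z:
ZZZZZ
t=19: ::::Z
ZZ:ZZ
:ZZ:Z
::ZZ:
:::Z:
ZZZZZ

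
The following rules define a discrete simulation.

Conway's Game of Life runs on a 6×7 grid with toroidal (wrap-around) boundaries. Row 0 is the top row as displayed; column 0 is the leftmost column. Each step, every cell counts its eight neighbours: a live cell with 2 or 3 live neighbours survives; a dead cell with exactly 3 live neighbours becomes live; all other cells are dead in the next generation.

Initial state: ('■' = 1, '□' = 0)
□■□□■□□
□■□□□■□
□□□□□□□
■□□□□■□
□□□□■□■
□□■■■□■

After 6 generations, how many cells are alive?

4

0) □■□□■□□
□■□□□■□
□□□□□□□
■□□□□■□
□□□□■□■
□□■■■□■
1) ■■□□■□□
□□□□□□□
□□□□□□■
□□□□□■■
■□□□■□■
■□■□■□□
2) ■■□■□□□
■□□□□□□
□□□□□■■
□□□□□□□
■■□■■□□
□□□□■□□
3) ■■□□□□□
■■□□□□□
□□□□□□■
■□□□■■■
□□□■■□□
□□□□■□□
4) ■■□□□□□
□■□□□□■
□■□□□□□
■□□■■□■
□□□■□□■
□□□■■□□
5) ■■■□□□□
□■■□□□□
□■■□□■■
■□■■■■■
■□■□□□■
■□■■■□□
6) ■□□□□□□
□□□■□□■
□□□□□□□
□□□□■□□
□□□□□□□
□□□□□□□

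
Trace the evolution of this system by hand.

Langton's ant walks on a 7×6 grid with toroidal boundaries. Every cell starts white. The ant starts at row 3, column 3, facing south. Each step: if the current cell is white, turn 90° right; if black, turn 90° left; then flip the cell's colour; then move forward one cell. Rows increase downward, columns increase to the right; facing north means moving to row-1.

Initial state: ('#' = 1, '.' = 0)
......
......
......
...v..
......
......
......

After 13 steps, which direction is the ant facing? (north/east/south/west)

[0] ......
......
......
...v..
......
......
......
[1] ......
......
......
..<#..
......
......
......
[2] ......
......
..^...
..##..
......
......
......
[3] ......
......
..#>..
..##..
......
......
......
[4] ......
......
..##..
..#v..
......
......
......
[5] ......
......
..##..
..#.>.
......
......
......
[6] ......
......
..##..
..#.#.
....v.
......
......
[7] ......
......
..##..
..#.#.
...<#.
......
......
[8] ......
......
..##..
..#^#.
...##.
......
......
[9] ......
......
..##..
..##>.
...##.
......
......
[10] ......
......
..##^.
..##..
...##.
......
......
[11] ......
......
..###>
..##..
...##.
......
......
[12] ......
......
..####
..##.v
...##.
......
......
[13] ......
......
..####
..##<#
...##.
......
......

west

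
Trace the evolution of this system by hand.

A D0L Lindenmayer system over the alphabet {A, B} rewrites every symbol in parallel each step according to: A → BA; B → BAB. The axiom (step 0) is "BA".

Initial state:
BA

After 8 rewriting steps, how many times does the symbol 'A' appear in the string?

1597

gen 0: BA
gen 1: BABBA
gen 2: BABBABABBABBA
gen 3: BABBABABBABBABABBABABBABBABABBABBA
gen 4: BABBABABBABBABABBABABBABBABABBABBABABBABABBABBABABBABABBABBABABBABBABABBABABBABBABABBABBA
gen 5: BABBABABBABBABABBABABBABBABABBABBABABBABABBABBABABBABABBAB…BBABABBABABBABBABABBABABBABBABABBABBABABBABABBABBABABBABBA  (len 233)
gen 6: BABBABABBABBABABBABABBABBABABBABBABABBABABBABBABABBABABBAB…BBABABBABABBABBABABBABABBABBABABBABBABABBABABBABBABABBABBA  (len 610)
gen 7: BABBABABBABBABABBABABBABBABABBABBABABBABABBABBABABBABABBAB…BBABABBABABBABBABABBABABBABBABABBABBABABBABABBABBABABBABBA  (len 1597)
gen 8: BABBABABBABBABABBABABBABBABABBABBABABBABABBABBABABBABABBAB…BBABABBABABBABBABABBABABBABBABABBABBABABBABABBABBABABBABBA  (len 4181)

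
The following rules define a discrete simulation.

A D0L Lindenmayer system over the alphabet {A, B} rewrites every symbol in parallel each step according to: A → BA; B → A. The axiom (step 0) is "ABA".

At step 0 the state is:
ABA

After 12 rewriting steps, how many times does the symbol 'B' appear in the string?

377

k=0  ABA
k=1  BAABA
k=2  ABABAABA
k=3  BAABAABABAABA
k=4  ABABAABABAABAABABAABA
k=5  BAABAABABAABAABABAABABAABAABABAABA
k=6  ABABAABABAABAABABAABABAABAABABAABAABABAABABAABAABABAABA
k=7  BAABAABABAABAABABAABABAABAABABAABAABABAABABAABAABABAABABAABAABABAABAABABAABABAABAABABAABA
k=8  ABABAABABAABAABABAABABAABAABABAABAABABAABABAABAABABAABABAA…ABAABABAABABAABAABABAABABAABAABABAABAABABAABABAABAABABAABA  (len 144)
k=9  BAABAABABAABAABABAABABAABAABABAABAABABAABABAABAABABAABABAA…ABAABABAABABAABAABABAABABAABAABABAABAABABAABABAABAABABAABA  (len 233)
k=10  ABABAABABAABAABABAABABAABAABABAABAABABAABABAABAABABAABABAA…ABAABABAABABAABAABABAABABAABAABABAABAABABAABABAABAABABAABA  (len 377)
k=11  BAABAABABAABAABABAABABAABAABABAABAABABAABABAABAABABAABABAA…ABAABABAABABAABAABABAABABAABAABABAABAABABAABABAABAABABAABA  (len 610)
k=12  ABABAABABAABAABABAABABAABAABABAABAABABAABABAABAABABAABABAA…ABAABABAABABAABAABABAABABAABAABABAABAABABAABABAABAABABAABA  (len 987)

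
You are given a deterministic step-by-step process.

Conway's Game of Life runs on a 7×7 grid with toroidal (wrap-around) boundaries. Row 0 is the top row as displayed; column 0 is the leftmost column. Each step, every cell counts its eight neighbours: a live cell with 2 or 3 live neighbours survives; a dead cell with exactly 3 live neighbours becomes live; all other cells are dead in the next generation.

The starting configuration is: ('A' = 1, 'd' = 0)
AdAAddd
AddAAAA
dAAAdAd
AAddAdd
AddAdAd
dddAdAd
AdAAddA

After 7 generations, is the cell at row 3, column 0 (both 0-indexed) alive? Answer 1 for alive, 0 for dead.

0) AdAAddd
AddAAAA
dAAAdAd
AAddAdd
AddAdAd
dddAdAd
AdAAddA
1) ddddddd
AddddAd
ddddddd
AddddAd
AAAAdAd
AAdAdAd
AdddddA
2) Adddddd
ddddddd
ddddddd
AdAdAdd
dddAdAd
dddAdAd
AAddddA
3) AAddddA
ddddddd
ddddddd
dddAAdd
ddAAdAA
AdAddAd
AAddddA
4) dAddddA
Adddddd
ddddddd
ddAAAAd
dAAddAA
ddAAAAd
ddAddAd
5) AAddddA
Adddddd
dddAAdd
dAAAAAA
dAddddA
ddddddd
dAAddAA
6) ddAddAd
AAddddA
AAddddA
dAddddA
dAdAAdA
dAAddAA
dAAddAA
7) ddAddAd
ddAddAd
ddAddAd
dAddddA
dAdAAdA
ddddddd
dddAAdd

0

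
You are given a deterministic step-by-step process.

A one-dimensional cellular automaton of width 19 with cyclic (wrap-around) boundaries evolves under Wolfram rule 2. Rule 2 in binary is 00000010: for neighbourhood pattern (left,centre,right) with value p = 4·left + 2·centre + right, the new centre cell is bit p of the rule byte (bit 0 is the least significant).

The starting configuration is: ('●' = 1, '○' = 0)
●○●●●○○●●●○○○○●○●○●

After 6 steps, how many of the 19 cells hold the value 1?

step 0: ●○●●●○○●●●○○○○●○●○●
step 1: ○○○○○○●○○○○○○●○○○○○
step 2: ○○○○○●○○○○○○●○○○○○○
step 3: ○○○○●○○○○○○●○○○○○○○
step 4: ○○○●○○○○○○●○○○○○○○○
step 5: ○○●○○○○○○●○○○○○○○○○
step 6: ○●○○○○○○●○○○○○○○○○○

2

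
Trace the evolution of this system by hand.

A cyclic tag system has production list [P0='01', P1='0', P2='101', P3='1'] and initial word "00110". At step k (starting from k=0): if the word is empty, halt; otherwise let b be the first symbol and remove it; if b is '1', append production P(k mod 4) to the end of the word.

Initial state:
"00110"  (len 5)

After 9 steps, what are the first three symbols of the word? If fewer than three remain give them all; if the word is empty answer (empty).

gen 0: "00110"  (len 5)
gen 1: "0110"  (len 4)
gen 2: "110"  (len 3)
gen 3: "10101"  (len 5)
gen 4: "01011"  (len 5)
gen 5: "1011"  (len 4)
gen 6: "0110"  (len 4)
gen 7: "110"  (len 3)
gen 8: "101"  (len 3)
gen 9: "0101"  (len 4)

010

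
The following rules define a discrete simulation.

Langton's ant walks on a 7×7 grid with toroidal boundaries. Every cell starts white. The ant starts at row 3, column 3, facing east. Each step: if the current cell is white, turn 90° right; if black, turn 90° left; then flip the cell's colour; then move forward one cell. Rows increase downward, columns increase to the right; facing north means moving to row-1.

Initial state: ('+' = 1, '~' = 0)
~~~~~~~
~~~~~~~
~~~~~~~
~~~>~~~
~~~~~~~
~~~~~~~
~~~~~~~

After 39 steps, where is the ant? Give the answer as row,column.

3,0

[0] ~~~~~~~
~~~~~~~
~~~~~~~
~~~>~~~
~~~~~~~
~~~~~~~
~~~~~~~
[1] ~~~~~~~
~~~~~~~
~~~~~~~
~~~+~~~
~~~v~~~
~~~~~~~
~~~~~~~
[2] ~~~~~~~
~~~~~~~
~~~~~~~
~~~+~~~
~~<+~~~
~~~~~~~
~~~~~~~
[3] ~~~~~~~
~~~~~~~
~~~~~~~
~~^+~~~
~~++~~~
~~~~~~~
~~~~~~~
[4] ~~~~~~~
~~~~~~~
~~~~~~~
~~+>~~~
~~++~~~
~~~~~~~
~~~~~~~
[5] ~~~~~~~
~~~~~~~
~~~^~~~
~~+~~~~
~~++~~~
~~~~~~~
~~~~~~~
[6] ~~~~~~~
~~~~~~~
~~~+>~~
~~+~~~~
~~++~~~
~~~~~~~
~~~~~~~
[7] ~~~~~~~
~~~~~~~
~~~++~~
~~+~v~~
~~++~~~
~~~~~~~
~~~~~~~
[8] ~~~~~~~
~~~~~~~
~~~++~~
~~+<+~~
~~++~~~
~~~~~~~
~~~~~~~
[9] ~~~~~~~
~~~~~~~
~~~^+~~
~~+++~~
~~++~~~
~~~~~~~
~~~~~~~
[10] ~~~~~~~
~~~~~~~
~~<~+~~
~~+++~~
~~++~~~
~~~~~~~
~~~~~~~
[11] ~~~~~~~
~~^~~~~
~~+~+~~
~~+++~~
~~++~~~
~~~~~~~
~~~~~~~
[12] ~~~~~~~
~~+>~~~
~~+~+~~
~~+++~~
~~++~~~
~~~~~~~
~~~~~~~
[13] ~~~~~~~
~~++~~~
~~+v+~~
~~+++~~
~~++~~~
~~~~~~~
~~~~~~~
[14] ~~~~~~~
~~++~~~
~~<++~~
~~+++~~
~~++~~~
~~~~~~~
~~~~~~~
[15] ~~~~~~~
~~++~~~
~~~++~~
~~v++~~
~~++~~~
~~~~~~~
~~~~~~~
[16] ~~~~~~~
~~++~~~
~~~++~~
~~~>+~~
~~++~~~
~~~~~~~
~~~~~~~
[17] ~~~~~~~
~~++~~~
~~~^+~~
~~~~+~~
~~++~~~
~~~~~~~
~~~~~~~
[18] ~~~~~~~
~~++~~~
~~<~+~~
~~~~+~~
~~++~~~
~~~~~~~
~~~~~~~
[19] ~~~~~~~
~~^+~~~
~~+~+~~
~~~~+~~
~~++~~~
~~~~~~~
~~~~~~~
[20] ~~~~~~~
~<~+~~~
~~+~+~~
~~~~+~~
~~++~~~
~~~~~~~
~~~~~~~
[21] ~^~~~~~
~+~+~~~
~~+~+~~
~~~~+~~
~~++~~~
~~~~~~~
~~~~~~~
[22] ~+>~~~~
~+~+~~~
~~+~+~~
~~~~+~~
~~++~~~
~~~~~~~
~~~~~~~
[23] ~++~~~~
~+v+~~~
~~+~+~~
~~~~+~~
~~++~~~
~~~~~~~
~~~~~~~
[24] ~++~~~~
~<++~~~
~~+~+~~
~~~~+~~
~~++~~~
~~~~~~~
~~~~~~~
[25] ~++~~~~
~~++~~~
~v+~+~~
~~~~+~~
~~++~~~
~~~~~~~
~~~~~~~
[26] ~++~~~~
~~++~~~
<++~+~~
~~~~+~~
~~++~~~
~~~~~~~
~~~~~~~
[27] ~++~~~~
^~++~~~
+++~+~~
~~~~+~~
~~++~~~
~~~~~~~
~~~~~~~
[28] ~++~~~~
+>++~~~
+++~+~~
~~~~+~~
~~++~~~
~~~~~~~
~~~~~~~
[29] ~++~~~~
++++~~~
+v+~+~~
~~~~+~~
~~++~~~
~~~~~~~
~~~~~~~
[30] ~++~~~~
++++~~~
+~>~+~~
~~~~+~~
~~++~~~
~~~~~~~
~~~~~~~
[31] ~++~~~~
++^+~~~
+~~~+~~
~~~~+~~
~~++~~~
~~~~~~~
~~~~~~~
[32] ~++~~~~
+<~+~~~
+~~~+~~
~~~~+~~
~~++~~~
~~~~~~~
~~~~~~~
[33] ~++~~~~
+~~+~~~
+v~~+~~
~~~~+~~
~~++~~~
~~~~~~~
~~~~~~~
[34] ~++~~~~
+~~+~~~
<+~~+~~
~~~~+~~
~~++~~~
~~~~~~~
~~~~~~~
[35] ~++~~~~
+~~+~~~
~+~~+~~
v~~~+~~
~~++~~~
~~~~~~~
~~~~~~~
[36] ~++~~~~
+~~+~~~
~+~~+~~
+~~~+~<
~~++~~~
~~~~~~~
~~~~~~~
[37] ~++~~~~
+~~+~~~
~+~~+~^
+~~~+~+
~~++~~~
~~~~~~~
~~~~~~~
[38] ~++~~~~
+~~+~~~
>+~~+~+
+~~~+~+
~~++~~~
~~~~~~~
~~~~~~~
[39] ~++~~~~
+~~+~~~
++~~+~+
v~~~+~+
~~++~~~
~~~~~~~
~~~~~~~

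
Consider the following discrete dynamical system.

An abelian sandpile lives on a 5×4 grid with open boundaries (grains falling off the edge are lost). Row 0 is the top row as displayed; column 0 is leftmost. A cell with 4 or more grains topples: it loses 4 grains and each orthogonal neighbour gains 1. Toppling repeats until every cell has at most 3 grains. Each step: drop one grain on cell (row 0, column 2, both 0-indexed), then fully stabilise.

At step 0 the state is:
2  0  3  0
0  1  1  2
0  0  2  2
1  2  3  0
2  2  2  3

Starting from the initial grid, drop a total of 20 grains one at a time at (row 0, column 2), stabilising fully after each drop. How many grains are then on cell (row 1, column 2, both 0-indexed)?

gen 0: 2  0  3  0
0  1  1  2
0  0  2  2
1  2  3  0
2  2  2  3
gen 1: 2  1  0  1
0  1  2  2
0  0  2  2
1  2  3  0
2  2  2  3
gen 2: 2  1  1  1
0  1  2  2
0  0  2  2
1  2  3  0
2  2  2  3
gen 3: 2  1  2  1
0  1  2  2
0  0  2  2
1  2  3  0
2  2  2  3
gen 4: 2  1  3  1
0  1  2  2
0  0  2  2
1  2  3  0
2  2  2  3
gen 5: 2  2  0  2
0  1  3  2
0  0  2  2
1  2  3  0
2  2  2  3
gen 6: 2  2  1  2
0  1  3  2
0  0  2  2
1  2  3  0
2  2  2  3
gen 7: 2  2  2  2
0  1  3  2
0  0  2  2
1  2  3  0
2  2  2  3
gen 8: 2  2  3  2
0  1  3  2
0  0  2  2
1  2  3  0
2  2  2  3
gen 9: 2  3  1  3
0  2  0  3
0  0  3  2
1  2  3  0
2  2  2  3
gen 10: 2  3  2  3
0  2  0  3
0  0  3  2
1  2  3  0
2  2  2  3
gen 11: 2  3  3  3
0  2  0  3
0  0  3  2
1  2  3  0
2  2  2  3
gen 12: 3  0  2  1
0  3  2  0
0  0  3  3
1  2  3  0
2  2  2  3
gen 13: 3  0  3  1
0  3  2  0
0  0  3  3
1  2  3  0
2  2  2  3
gen 14: 3  1  0  2
0  3  3  0
0  0  3  3
1  2  3  0
2  2  2  3
gen 15: 3  1  1  2
0  3  3  0
0  0  3  3
1  2  3  0
2  2  2  3
gen 16: 3  1  2  2
0  3  3  0
0  0  3  3
1  2  3  0
2  2  2  3
gen 17: 3  1  3  2
0  3  3  0
0  0  3  3
1  2  3  0
2  2  2  3
gen 18: 3  3  1  3
1  0  2  2
0  2  2  0
1  3  0  2
2  2  3  3
gen 19: 3  3  2  3
1  0  2  2
0  2  2  0
1  3  0  2
2  2  3  3
gen 20: 3  3  3  3
1  0  2  2
0  2  2  0
1  3  0  2
2  2  3  3

2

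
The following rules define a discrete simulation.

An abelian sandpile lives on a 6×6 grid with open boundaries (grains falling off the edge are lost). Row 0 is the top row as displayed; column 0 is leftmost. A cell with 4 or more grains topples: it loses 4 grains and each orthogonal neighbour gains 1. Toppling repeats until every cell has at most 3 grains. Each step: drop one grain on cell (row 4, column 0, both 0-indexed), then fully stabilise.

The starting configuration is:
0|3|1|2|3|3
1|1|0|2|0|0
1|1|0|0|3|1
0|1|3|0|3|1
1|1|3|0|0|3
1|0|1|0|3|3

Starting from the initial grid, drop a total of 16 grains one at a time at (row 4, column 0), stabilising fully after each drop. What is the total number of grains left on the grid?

k=0  0|3|1|2|3|3
1|1|0|2|0|0
1|1|0|0|3|1
0|1|3|0|3|1
1|1|3|0|0|3
1|0|1|0|3|3
k=1  0|3|1|2|3|3
1|1|0|2|0|0
1|1|0|0|3|1
0|1|3|0|3|1
2|1|3|0|0|3
1|0|1|0|3|3
k=2  0|3|1|2|3|3
1|1|0|2|0|0
1|1|0|0|3|1
0|1|3|0|3|1
3|1|3|0|0|3
1|0|1|0|3|3
k=3  0|3|1|2|3|3
1|1|0|2|0|0
1|1|0|0|3|1
1|1|3|0|3|1
0|2|3|0|0|3
2|0|1|0|3|3
k=4  0|3|1|2|3|3
1|1|0|2|0|0
1|1|0|0|3|1
1|1|3|0|3|1
1|2|3|0|0|3
2|0|1|0|3|3
k=5  0|3|1|2|3|3
1|1|0|2|0|0
1|1|0|0|3|1
1|1|3|0|3|1
2|2|3|0|0|3
2|0|1|0|3|3
k=6  0|3|1|2|3|3
1|1|0|2|0|0
1|1|0|0|3|1
1|1|3|0|3|1
3|2|3|0|0|3
2|0|1|0|3|3
k=7  0|3|1|2|3|3
1|1|0|2|0|0
1|1|0|0|3|1
2|1|3|0|3|1
0|3|3|0|0|3
3|0|1|0|3|3
k=8  0|3|1|2|3|3
1|1|0|2|0|0
1|1|0|0|3|1
2|1|3|0|3|1
1|3|3|0|0|3
3|0|1|0|3|3
k=9  0|3|1|2|3|3
1|1|0|2|0|0
1|1|0|0|3|1
2|1|3|0|3|1
2|3|3|0|0|3
3|0|1|0|3|3
k=10  0|3|1|2|3|3
1|1|0|2|0|0
1|1|0|0|3|1
2|1|3|0|3|1
3|3|3|0|0|3
3|0|1|0|3|3
k=11  0|3|1|2|3|3
1|1|0|2|0|0
1|1|1|0|3|1
3|3|0|1|3|1
2|1|1|1|0|3
0|2|2|0|3|3
k=12  0|3|1|2|3|3
1|1|0|2|0|0
1|1|1|0|3|1
3|3|0|1|3|1
3|1|1|1|0|3
0|2|2|0|3|3
k=13  0|3|1|2|3|3
1|1|0|2|0|0
2|2|1|0|3|1
1|0|1|1|3|1
1|3|1|1|0|3
1|2|2|0|3|3
k=14  0|3|1|2|3|3
1|1|0|2|0|0
2|2|1|0|3|1
1|0|1|1|3|1
2|3|1|1|0|3
1|2|2|0|3|3
k=15  0|3|1|2|3|3
1|1|0|2|0|0
2|2|1|0|3|1
1|0|1|1|3|1
3|3|1|1|0|3
1|2|2|0|3|3
k=16  0|3|1|2|3|3
1|1|0|2|0|0
2|2|1|0|3|1
2|1|1|1|3|1
1|0|2|1|0|3
2|3|2|0|3|3

54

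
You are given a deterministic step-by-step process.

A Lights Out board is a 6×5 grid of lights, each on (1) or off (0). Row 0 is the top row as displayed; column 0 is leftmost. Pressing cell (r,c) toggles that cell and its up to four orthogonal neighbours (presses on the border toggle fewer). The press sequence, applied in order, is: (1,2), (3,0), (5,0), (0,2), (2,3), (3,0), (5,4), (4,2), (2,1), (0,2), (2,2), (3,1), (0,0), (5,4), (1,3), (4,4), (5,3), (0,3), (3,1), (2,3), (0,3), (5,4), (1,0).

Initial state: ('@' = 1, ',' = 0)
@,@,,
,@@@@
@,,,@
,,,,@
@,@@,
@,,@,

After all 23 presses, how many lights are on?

[0] @,@,,
,@@@@
@,,,@
,,,,@
@,@@,
@,,@,
[1] @,,,,
,,,,@
@,@,@
,,,,@
@,@@,
@,,@,
[2] @,,,,
,,,,@
,,@,@
@@,,@
,,@@,
@,,@,
[3] @,,,,
,,,,@
,,@,@
@@,,@
@,@@,
,@,@,
[4] @@@@,
,,@,@
,,@,@
@@,,@
@,@@,
,@,@,
[5] @@@@,
,,@@@
,,,@,
@@,@@
@,@@,
,@,@,
[6] @@@@,
,,@@@
@,,@,
,,,@@
,,@@,
,@,@,
[7] @@@@,
,,@@@
@,,@,
,,,@@
,,@@@
,@,,@
[8] @@@@,
,,@@@
@,,@,
,,@@@
,@,,@
,@@,@
[9] @@@@,
,@@@@
,@@@,
,@@@@
,@,,@
,@@,@
[10] @,,,,
,@,@@
,@@@,
,@@@@
,@,,@
,@@,@
[11] @,,,,
,@@@@
,,,,,
,@,@@
,@,,@
,@@,@
[12] @,,,,
,@@@@
,@,,,
@,@@@
,,,,@
,@@,@
[13] ,@,,,
@@@@@
,@,,,
@,@@@
,,,,@
,@@,@
[14] ,@,,,
@@@@@
,@,,,
@,@@@
,,,,,
,@@@,
[15] ,@,@,
@@,,,
,@,@,
@,@@@
,,,,,
,@@@,
[16] ,@,@,
@@,,,
,@,@,
@,@@,
,,,@@
,@@@@
[17] ,@,@,
@@,,,
,@,@,
@,@@,
,,,,@
,@,,,
[18] ,@@,@
@@,@,
,@,@,
@,@@,
,,,,@
,@,,,
[19] ,@@,@
@@,@,
,,,@,
,@,@,
,@,,@
,@,,,
[20] ,@@,@
@@,,,
,,@,@
,@,,,
,@,,@
,@,,,
[21] ,@,@,
@@,@,
,,@,@
,@,,,
,@,,@
,@,,,
[22] ,@,@,
@@,@,
,,@,@
,@,,,
,@,,,
,@,@@
[23] @@,@,
,,,@,
@,@,@
,@,,,
,@,,,
,@,@@

12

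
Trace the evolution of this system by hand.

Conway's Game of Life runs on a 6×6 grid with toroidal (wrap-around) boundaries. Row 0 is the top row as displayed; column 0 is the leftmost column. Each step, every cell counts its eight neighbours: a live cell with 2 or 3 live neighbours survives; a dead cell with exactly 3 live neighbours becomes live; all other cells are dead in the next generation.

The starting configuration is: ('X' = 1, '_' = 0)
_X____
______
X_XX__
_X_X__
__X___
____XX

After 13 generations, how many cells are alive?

24

[0] _X____
______
X_XX__
_X_X__
__X___
____XX
[1] ______
_XX___
_XXX__
_X_X__
__XXX_
______
[2] ______
_X_X__
X__X__
_X____
__XXX_
___X__
[3] __X___
__X___
XX____
_X__X_
__XXX_
__XXX_
[4] _XX___
__X___
XXX___
XX__XX
_X___X
_X__X_
[5] _XXX__
X__X__
__XX__
____X_
_XX___
_X____
[6] XX_X__
____X_
__XXX_
_X____
_XX___
X__X__
[7] XXXXXX
_X__XX
__XXX_
_X____
XXX___
X__X__
[8] ______
______
XXXXXX
X_____
X_X___
______
[9] ______
XXXXXX
XXXXXX
____X_
_X____
______
[10] XXXXXX
______
______
____X_
______
______
[11] XXXXXX
XXXXXX
______
______
______
XXXXXX
[12] ______
______
XXXXXX
______
XXXXXX
______
[13] ______
XXXXXX
XXXXXX
______
XXXXXX
XXXXXX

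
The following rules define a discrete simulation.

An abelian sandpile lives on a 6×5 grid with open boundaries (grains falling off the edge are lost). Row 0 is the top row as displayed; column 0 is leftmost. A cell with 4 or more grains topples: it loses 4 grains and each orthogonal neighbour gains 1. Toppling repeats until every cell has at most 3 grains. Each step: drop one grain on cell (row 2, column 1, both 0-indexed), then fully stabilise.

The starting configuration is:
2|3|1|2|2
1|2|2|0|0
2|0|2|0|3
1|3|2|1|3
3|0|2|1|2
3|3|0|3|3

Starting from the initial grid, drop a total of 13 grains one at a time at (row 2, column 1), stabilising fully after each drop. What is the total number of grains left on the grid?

gen 0: 2|3|1|2|2
1|2|2|0|0
2|0|2|0|3
1|3|2|1|3
3|0|2|1|2
3|3|0|3|3
gen 1: 2|3|1|2|2
1|2|2|0|0
2|1|2|0|3
1|3|2|1|3
3|0|2|1|2
3|3|0|3|3
gen 2: 2|3|1|2|2
1|2|2|0|0
2|2|2|0|3
1|3|2|1|3
3|0|2|1|2
3|3|0|3|3
gen 3: 2|3|1|2|2
1|2|2|0|0
2|3|2|0|3
1|3|2|1|3
3|0|2|1|2
3|3|0|3|3
gen 4: 2|3|1|2|2
1|3|2|0|0
3|1|3|0|3
2|0|3|1|3
3|1|2|1|2
3|3|0|3|3
gen 5: 2|3|1|2|2
1|3|2|0|0
3|2|3|0|3
2|0|3|1|3
3|1|2|1|2
3|3|0|3|3
gen 6: 2|3|1|2|2
1|3|2|0|0
3|3|3|0|3
2|0|3|1|3
3|1|2|1|2
3|3|0|3|3
gen 7: 3|0|3|2|2
3|2|0|1|0
0|3|2|1|3
3|2|0|2|3
3|1|3|1|2
3|3|0|3|3
gen 8: 3|0|3|2|2
3|3|0|1|0
1|0|3|1|3
3|3|0|2|3
3|1|3|1|2
3|3|0|3|3
gen 9: 3|0|3|2|2
3|3|0|1|0
1|1|3|1|3
3|3|0|2|3
3|1|3|1|2
3|3|0|3|3
gen 10: 3|0|3|2|2
3|3|0|1|0
1|2|3|1|3
3|3|0|2|3
3|1|3|1|2
3|3|0|3|3
gen 11: 3|0|3|2|2
3|3|0|1|0
1|3|3|1|3
3|3|0|2|3
3|1|3|1|2
3|3|0|3|3
gen 12: 0|2|3|2|2
2|2|2|1|0
1|0|1|2|3
2|3|3|2|3
2|1|0|2|2
1|1|2|3|3
gen 13: 0|2|3|2|2
2|2|2|1|0
1|1|1|2|3
2|3|3|2|3
2|1|0|2|2
1|1|2|3|3

54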